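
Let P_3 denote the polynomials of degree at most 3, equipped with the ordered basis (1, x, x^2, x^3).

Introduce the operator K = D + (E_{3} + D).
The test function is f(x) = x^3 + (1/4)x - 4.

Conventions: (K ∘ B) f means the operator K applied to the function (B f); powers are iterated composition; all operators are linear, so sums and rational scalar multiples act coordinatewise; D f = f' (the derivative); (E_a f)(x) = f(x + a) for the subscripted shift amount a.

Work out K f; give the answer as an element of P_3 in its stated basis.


D f = 3x^2 + 1/4
E_{3} f = x^3 + 9x^2 + (109/4)x + 95/4
D f = 3x^2 + 1/4
(E_{3} + D) f = x^3 + 12x^2 + (109/4)x + 24
(D + (E_{3} + D)) f = x^3 + 15x^2 + (109/4)x + 97/4

g(x) = x^3 + 15x^2 + (109/4)x + 97/4


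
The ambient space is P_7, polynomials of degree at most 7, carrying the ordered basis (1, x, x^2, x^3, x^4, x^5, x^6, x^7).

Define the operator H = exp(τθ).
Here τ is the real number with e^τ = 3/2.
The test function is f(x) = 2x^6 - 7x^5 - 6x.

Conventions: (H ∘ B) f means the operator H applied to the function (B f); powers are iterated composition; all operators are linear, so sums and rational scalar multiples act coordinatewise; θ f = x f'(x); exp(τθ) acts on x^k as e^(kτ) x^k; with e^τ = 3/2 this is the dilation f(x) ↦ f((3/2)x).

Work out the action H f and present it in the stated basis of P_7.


exp(τθ) x^k = e^(kτ) x^k; with e^τ = 3/2 this sends x^k to (3/2)^k x^k
x ↦ 3/2 x
x^5 ↦ 243/32 x^5
x^6 ↦ 729/64 x^6
applying this coordinatewise to f: exp(τθ) f = (729/32)x^6 - (1701/32)x^5 - 9x

the result is g(x) = (729/32)x^6 - (1701/32)x^5 - 9x


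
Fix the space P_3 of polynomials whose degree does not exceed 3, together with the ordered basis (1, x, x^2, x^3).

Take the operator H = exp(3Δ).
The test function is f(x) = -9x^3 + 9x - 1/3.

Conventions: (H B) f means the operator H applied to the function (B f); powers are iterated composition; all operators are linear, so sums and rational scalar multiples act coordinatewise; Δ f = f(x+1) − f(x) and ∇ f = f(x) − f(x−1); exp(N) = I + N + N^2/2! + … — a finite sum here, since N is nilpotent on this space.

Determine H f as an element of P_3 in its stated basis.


order-1 term: -81x^2 - 81x
order-2 term: -243x - 243
order-3 term: -243
the series for exp(3Δ) f terminates at order 3
exp(3Δ) f = -9x^3 - 81x^2 - 315x - 1459/3

the result is g(x) = -9x^3 - 81x^2 - 315x - 1459/3


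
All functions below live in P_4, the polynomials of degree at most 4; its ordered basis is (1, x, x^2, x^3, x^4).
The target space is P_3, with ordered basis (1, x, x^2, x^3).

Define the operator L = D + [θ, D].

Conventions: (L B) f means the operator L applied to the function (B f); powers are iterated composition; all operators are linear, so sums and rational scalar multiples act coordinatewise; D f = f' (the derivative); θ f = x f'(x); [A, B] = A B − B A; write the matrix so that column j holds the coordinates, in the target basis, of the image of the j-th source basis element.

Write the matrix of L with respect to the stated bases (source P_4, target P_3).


the matrix is [[0, 0, 0, 0, 0]; [0, 0, 0, 0, 0]; [0, 0, 0, 0, 0]; [0, 0, 0, 0, 0]] (rows listed top to bottom)

image of 1: 0
image of x: 0
image of x^2: 0
image of x^3: 0
image of x^4: 0
each image's coordinates form column j of the matrix


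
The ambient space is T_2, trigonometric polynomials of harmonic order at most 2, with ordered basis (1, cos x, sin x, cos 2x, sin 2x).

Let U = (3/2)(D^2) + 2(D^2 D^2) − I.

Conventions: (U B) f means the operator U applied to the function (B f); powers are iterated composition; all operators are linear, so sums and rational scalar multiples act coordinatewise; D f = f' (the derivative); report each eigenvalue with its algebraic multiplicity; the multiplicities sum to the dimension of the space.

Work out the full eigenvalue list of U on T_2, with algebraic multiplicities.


λ = -1 (multiplicity 1), λ = -1/2 (multiplicity 2), λ = 25 (multiplicity 2)

image of 1: -1
image of cos x: -(1/2)cos x
image of sin x: -(1/2)sin x
image of cos 2x: 25cos 2x
image of sin 2x: 25sin 2x
the matrix is diagonal; its diagonal is (-1, -1/2, -1/2, 25, 25)
for a triangular matrix the eigenvalues are the diagonal entries, with algebraic multiplicity their repetition count


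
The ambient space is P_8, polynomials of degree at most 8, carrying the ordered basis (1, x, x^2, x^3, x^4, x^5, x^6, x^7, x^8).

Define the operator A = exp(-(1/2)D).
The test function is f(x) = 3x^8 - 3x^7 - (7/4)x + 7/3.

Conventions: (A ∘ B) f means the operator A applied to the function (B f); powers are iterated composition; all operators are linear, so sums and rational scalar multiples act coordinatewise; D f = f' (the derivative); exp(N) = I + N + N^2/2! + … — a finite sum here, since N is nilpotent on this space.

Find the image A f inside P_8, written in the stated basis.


order-1 term: -12x^7 + (21/2)x^6 + 7/8
order-2 term: 21x^6 - (63/4)x^5
order-3 term: -21x^5 + (105/8)x^4
order-4 term: (105/8)x^4 - (105/16)x^3
order-5 term: -(21/4)x^3 + (63/32)x^2
order-6 term: (21/16)x^2 - (21/64)x
order-7 term: -(3/16)x + 3/128
order-8 term: 3/256
the series for exp(-(1/2)D) f terminates at order 8
exp(-(1/2)D) f = 3x^8 - 15x^7 + (63/2)x^6 - (147/4)x^5 + (105/4)x^4 - (189/16)x^3 + (105/32)x^2 - (145/64)x + 2491/768

the result is g(x) = 3x^8 - 15x^7 + (63/2)x^6 - (147/4)x^5 + (105/4)x^4 - (189/16)x^3 + (105/32)x^2 - (145/64)x + 2491/768


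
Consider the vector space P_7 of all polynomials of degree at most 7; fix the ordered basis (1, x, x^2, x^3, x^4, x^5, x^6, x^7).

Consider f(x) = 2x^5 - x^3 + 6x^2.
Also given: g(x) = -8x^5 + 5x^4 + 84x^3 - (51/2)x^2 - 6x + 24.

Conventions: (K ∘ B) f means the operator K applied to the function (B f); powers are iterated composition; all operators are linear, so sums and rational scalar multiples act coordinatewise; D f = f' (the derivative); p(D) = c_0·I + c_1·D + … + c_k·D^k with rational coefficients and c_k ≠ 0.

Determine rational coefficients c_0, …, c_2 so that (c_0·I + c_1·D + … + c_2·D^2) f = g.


D^0 f = 2x^5 - x^3 + 6x^2
D^1 f = 10x^4 - 3x^2 + 12x
D^2 f = 40x^3 - 6x + 12
matching coefficients of g against c_0 f + c_1 Df + … from the top degree down determines the c_i
solution: c_0 = -4, c_1 = 1/2, c_2 = 2

c_0 = -4, c_1 = 1/2, c_2 = 2


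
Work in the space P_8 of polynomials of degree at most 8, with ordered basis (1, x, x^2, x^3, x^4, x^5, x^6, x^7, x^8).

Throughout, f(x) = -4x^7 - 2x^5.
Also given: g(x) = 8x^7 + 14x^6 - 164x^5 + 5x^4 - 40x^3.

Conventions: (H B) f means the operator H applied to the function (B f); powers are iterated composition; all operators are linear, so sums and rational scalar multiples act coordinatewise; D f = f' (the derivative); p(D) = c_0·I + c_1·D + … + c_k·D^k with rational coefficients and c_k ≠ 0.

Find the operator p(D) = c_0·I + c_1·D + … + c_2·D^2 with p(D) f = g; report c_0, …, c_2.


D^0 f = -4x^7 - 2x^5
D^1 f = -28x^6 - 10x^4
D^2 f = -168x^5 - 40x^3
matching coefficients of g against c_0 f + c_1 Df + … from the top degree down determines the c_i
solution: c_0 = -2, c_1 = -1/2, c_2 = 1

c_0 = -2, c_1 = -1/2, c_2 = 1


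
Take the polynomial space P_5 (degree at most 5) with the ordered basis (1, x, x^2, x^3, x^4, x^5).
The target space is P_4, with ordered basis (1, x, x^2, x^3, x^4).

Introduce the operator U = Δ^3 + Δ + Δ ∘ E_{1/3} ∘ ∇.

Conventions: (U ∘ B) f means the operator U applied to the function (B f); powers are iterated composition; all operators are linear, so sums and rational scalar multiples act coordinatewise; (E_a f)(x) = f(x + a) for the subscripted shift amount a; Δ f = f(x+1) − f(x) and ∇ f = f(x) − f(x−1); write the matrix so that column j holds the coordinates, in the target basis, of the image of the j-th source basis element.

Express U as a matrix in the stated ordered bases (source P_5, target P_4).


image of 1: 0
image of x: 1
image of x^2: 2x + 3
image of x^3: 3x^2 + 9x + 9
image of x^4: 4x^3 + 18x^2 + 36x + 121/3
image of x^5: 5x^4 + 30x^3 + 90x^2 + (605/3)x + 4187/27
each image's coordinates form column j of the matrix

the matrix is [[0, 1, 3, 9, 121/3, 4187/27]; [0, 0, 2, 9, 36, 605/3]; [0, 0, 0, 3, 18, 90]; [0, 0, 0, 0, 4, 30]; [0, 0, 0, 0, 0, 5]] (rows listed top to bottom)


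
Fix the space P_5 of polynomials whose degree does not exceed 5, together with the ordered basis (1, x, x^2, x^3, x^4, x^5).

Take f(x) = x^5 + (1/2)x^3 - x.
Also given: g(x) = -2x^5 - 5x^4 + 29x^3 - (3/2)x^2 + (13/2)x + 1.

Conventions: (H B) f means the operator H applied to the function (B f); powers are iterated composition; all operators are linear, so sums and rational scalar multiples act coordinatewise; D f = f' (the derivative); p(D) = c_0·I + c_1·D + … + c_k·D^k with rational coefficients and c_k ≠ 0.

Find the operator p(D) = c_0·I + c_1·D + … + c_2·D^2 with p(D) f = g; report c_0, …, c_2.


p(D) = -2·I − D + (3/2)·D^2, i.e. c_0 = -2, c_1 = -1, c_2 = 3/2

D^0 f = x^5 + (1/2)x^3 - x
D^1 f = 5x^4 + (3/2)x^2 - 1
D^2 f = 20x^3 + 3x
matching coefficients of g against c_0 f + c_1 Df + … from the top degree down determines the c_i
solution: c_0 = -2, c_1 = -1, c_2 = 3/2


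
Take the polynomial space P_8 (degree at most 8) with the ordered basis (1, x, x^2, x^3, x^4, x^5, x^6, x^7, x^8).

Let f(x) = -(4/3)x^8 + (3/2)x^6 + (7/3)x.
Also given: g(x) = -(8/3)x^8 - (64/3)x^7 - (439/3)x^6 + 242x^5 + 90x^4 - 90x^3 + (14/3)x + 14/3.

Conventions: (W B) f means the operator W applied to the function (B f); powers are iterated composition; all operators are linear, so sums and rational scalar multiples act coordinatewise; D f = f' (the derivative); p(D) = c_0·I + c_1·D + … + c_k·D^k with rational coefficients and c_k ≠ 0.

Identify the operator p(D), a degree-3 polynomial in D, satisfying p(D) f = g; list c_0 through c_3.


D^0 f = -(4/3)x^8 + (3/2)x^6 + (7/3)x
D^1 f = -(32/3)x^7 + 9x^5 + 7/3
D^2 f = -(224/3)x^6 + 45x^4
D^3 f = -448x^5 + 180x^3
matching coefficients of g against c_0 f + c_1 Df + … from the top degree down determines the c_i
solution: c_0 = 2, c_1 = 2, c_2 = 2, c_3 = -1/2

c_0 = 2, c_1 = 2, c_2 = 2, c_3 = -1/2


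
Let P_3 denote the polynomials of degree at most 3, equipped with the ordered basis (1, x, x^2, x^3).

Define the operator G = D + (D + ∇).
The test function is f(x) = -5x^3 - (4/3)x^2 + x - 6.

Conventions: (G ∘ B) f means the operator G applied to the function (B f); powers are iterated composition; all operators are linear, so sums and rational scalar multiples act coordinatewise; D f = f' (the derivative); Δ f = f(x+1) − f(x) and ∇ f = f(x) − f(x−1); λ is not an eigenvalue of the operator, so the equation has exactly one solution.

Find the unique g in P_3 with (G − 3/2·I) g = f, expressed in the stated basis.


the image equals g(x) = (10/3)x^3 + (188/9)x^2 + (686/9)x + 3908/27

write g with unknown coordinates in the stated basis and equate coefficients in (G − 3/2·I) g = f
solving from the highest basis element down gives g = (10/3)x^3 + (188/9)x^2 + (686/9)x + 3908/27
check: G g = 30x^2 + (346/3)x + 1900/9
so G g − 3/2·g = -5x^3 - (4/3)x^2 + x - 6 = f ✓


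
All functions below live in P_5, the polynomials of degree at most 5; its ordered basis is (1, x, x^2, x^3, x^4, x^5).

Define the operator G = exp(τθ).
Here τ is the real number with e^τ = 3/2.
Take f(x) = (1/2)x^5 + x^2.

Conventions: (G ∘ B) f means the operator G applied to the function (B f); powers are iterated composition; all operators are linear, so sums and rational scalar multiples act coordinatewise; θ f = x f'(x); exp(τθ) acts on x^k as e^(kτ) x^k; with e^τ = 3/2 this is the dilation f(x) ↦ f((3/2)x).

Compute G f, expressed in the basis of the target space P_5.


g(x) = (243/64)x^5 + (9/4)x^2

exp(τθ) x^k = e^(kτ) x^k; with e^τ = 3/2 this sends x^k to (3/2)^k x^k
x^2 ↦ 9/4 x^2
x^5 ↦ 243/32 x^5
applying this coordinatewise to f: exp(τθ) f = (243/64)x^5 + (9/4)x^2


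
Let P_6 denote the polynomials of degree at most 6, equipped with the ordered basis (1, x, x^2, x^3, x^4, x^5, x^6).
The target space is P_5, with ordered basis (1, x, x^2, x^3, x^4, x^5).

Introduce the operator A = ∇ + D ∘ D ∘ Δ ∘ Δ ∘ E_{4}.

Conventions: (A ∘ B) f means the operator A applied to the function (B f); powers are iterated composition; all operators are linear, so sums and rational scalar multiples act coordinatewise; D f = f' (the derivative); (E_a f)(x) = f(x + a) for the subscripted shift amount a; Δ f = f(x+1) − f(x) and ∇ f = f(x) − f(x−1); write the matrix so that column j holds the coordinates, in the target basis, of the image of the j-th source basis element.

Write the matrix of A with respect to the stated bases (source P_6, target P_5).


the matrix is [[0, 1, -1, 1, 23, 601, 9059]; [0, 0, 2, -3, 4, 115, 3606]; [0, 0, 0, 3, -6, 10, 345]; [0, 0, 0, 0, 4, -10, 20]; [0, 0, 0, 0, 0, 5, -15]; [0, 0, 0, 0, 0, 0, 6]] (rows listed top to bottom)

image of 1: 0
image of x: 1
image of x^2: 2x - 1
image of x^3: 3x^2 - 3x + 1
image of x^4: 4x^3 - 6x^2 + 4x + 23
image of x^5: 5x^4 - 10x^3 + 10x^2 + 115x + 601
image of x^6: 6x^5 - 15x^4 + 20x^3 + 345x^2 + 3606x + 9059
each image's coordinates form column j of the matrix


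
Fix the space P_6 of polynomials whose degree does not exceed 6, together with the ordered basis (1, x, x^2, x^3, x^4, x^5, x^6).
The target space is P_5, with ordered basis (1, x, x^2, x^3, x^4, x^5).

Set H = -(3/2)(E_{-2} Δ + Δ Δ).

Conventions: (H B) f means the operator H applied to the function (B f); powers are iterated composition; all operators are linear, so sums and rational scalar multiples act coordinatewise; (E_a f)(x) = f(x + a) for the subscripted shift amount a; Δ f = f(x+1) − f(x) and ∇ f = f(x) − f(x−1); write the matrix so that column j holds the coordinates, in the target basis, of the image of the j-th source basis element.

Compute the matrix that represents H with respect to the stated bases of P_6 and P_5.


the matrix is [[0, -3/2, 3/2, -39/2, 3/2, -183/2, 3/2]; [0, 0, -3, 9/2, -78, 15/2, -549]; [0, 0, 0, -9/2, 9, -195, 45/2]; [0, 0, 0, 0, -6, 15, -390]; [0, 0, 0, 0, 0, -15/2, 45/2]; [0, 0, 0, 0, 0, 0, -9]] (rows listed top to bottom)

image of 1: 0
image of x: -3/2
image of x^2: -3x + 3/2
image of x^3: -(9/2)x^2 + (9/2)x - 39/2
image of x^4: -6x^3 + 9x^2 - 78x + 3/2
image of x^5: -(15/2)x^4 + 15x^3 - 195x^2 + (15/2)x - 183/2
image of x^6: -9x^5 + (45/2)x^4 - 390x^3 + (45/2)x^2 - 549x + 3/2
each image's coordinates form column j of the matrix


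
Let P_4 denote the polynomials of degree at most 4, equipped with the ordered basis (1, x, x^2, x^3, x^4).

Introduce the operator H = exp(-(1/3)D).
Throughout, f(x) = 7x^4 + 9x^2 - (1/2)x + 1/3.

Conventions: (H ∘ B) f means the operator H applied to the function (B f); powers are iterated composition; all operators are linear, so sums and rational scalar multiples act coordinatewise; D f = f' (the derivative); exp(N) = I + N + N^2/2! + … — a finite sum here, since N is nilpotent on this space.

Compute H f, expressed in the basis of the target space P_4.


the image equals g(x) = 7x^4 - (28/3)x^3 + (41/3)x^2 - (407/54)x + 257/162

order-1 term: -(28/3)x^3 - 6x + 1/6
order-2 term: (14/3)x^2 + 1
order-3 term: -(28/27)x
order-4 term: 7/81
the series for exp(-(1/3)D) f terminates at order 4
exp(-(1/3)D) f = 7x^4 - (28/3)x^3 + (41/3)x^2 - (407/54)x + 257/162


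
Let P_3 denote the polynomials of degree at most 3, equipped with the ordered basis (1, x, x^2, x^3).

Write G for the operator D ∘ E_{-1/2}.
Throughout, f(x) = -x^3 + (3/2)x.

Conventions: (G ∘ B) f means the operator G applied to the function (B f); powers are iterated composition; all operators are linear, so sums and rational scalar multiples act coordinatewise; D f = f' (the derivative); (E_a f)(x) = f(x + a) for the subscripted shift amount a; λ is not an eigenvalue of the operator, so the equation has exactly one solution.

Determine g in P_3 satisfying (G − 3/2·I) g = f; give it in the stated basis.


write g with unknown coordinates in the stated basis and equate coefficients in (G − 3/2·I) g = f
solving from the highest basis element down gives g = (2/3)x^3 + (4/3)x^2 - (5/9)x - 25/27
check: G g = 2x^2 + (2/3)x - 25/18
so G g − 3/2·g = -x^3 + (3/2)x = f ✓

the result is g(x) = (2/3)x^3 + (4/3)x^2 - (5/9)x - 25/27


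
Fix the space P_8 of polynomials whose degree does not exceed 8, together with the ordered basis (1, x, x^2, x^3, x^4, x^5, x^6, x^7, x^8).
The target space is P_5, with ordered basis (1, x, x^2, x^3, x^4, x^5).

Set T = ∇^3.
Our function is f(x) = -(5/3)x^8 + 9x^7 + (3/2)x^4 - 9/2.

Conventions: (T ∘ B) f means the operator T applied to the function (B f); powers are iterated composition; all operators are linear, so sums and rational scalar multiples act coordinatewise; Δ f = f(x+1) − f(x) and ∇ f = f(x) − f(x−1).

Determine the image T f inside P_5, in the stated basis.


∇ f = -(40/3)x^7 + (329/3)x^6 - (847/3)x^5 + (1295/3)x^4 - (1207/3)x^3 + (680/3)x^2 - (211/3)x + 55/6
∇ ∇ f = -(280/3)x^6 + 938x^5 - (10570/3)x^4 + 7210x^3 - (25636/3)x^2 + 5550x - 4609/3
∇ ∇ ∇ f = -560x^5 + 6090x^4 - 25340x^3 + 53550x^2 - 58064x + 25860

the result is g(x) = -560x^5 + 6090x^4 - 25340x^3 + 53550x^2 - 58064x + 25860


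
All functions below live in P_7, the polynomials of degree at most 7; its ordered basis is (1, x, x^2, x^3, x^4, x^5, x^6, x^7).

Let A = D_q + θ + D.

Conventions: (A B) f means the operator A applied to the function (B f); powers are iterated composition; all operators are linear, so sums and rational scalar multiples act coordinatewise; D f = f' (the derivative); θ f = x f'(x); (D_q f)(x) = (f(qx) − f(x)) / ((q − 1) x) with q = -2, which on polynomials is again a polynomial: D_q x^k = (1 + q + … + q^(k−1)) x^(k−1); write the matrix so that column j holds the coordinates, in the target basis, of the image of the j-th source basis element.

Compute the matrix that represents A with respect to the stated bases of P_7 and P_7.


the matrix is [[0, 2, 0, 0, 0, 0, 0, 0]; [0, 1, 1, 0, 0, 0, 0, 0]; [0, 0, 2, 6, 0, 0, 0, 0]; [0, 0, 0, 3, -1, 0, 0, 0]; [0, 0, 0, 0, 4, 16, 0, 0]; [0, 0, 0, 0, 0, 5, -15, 0]; [0, 0, 0, 0, 0, 0, 6, 50]; [0, 0, 0, 0, 0, 0, 0, 7]] (rows listed top to bottom)

image of 1: 0
image of x: x + 2
image of x^2: 2x^2 + x
image of x^3: 3x^3 + 6x^2
image of x^4: 4x^4 - x^3
image of x^5: 5x^5 + 16x^4
image of x^6: 6x^6 - 15x^5
image of x^7: 7x^7 + 50x^6
each image's coordinates form column j of the matrix


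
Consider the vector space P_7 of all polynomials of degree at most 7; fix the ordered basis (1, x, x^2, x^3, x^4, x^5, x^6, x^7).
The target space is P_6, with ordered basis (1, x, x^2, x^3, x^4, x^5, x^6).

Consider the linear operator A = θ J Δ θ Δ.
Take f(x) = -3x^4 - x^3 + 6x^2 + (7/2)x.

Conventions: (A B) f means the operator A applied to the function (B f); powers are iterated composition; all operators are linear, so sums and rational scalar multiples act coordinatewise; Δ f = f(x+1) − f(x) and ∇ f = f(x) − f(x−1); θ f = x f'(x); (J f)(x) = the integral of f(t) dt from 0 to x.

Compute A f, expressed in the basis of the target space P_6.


the result is g(x) = -108x^3 - 192x^2 - 81x

Δ f = -12x^3 - 21x^2 - 3x + 11/2
θ Δ f = -36x^3 - 42x^2 - 3x
Δ (θ Δ) f = -108x^2 - 192x - 81
J Δ (θ Δ) f = -36x^3 - 96x^2 - 81x
θ J Δ (θ Δ) f = -108x^3 - 192x^2 - 81x


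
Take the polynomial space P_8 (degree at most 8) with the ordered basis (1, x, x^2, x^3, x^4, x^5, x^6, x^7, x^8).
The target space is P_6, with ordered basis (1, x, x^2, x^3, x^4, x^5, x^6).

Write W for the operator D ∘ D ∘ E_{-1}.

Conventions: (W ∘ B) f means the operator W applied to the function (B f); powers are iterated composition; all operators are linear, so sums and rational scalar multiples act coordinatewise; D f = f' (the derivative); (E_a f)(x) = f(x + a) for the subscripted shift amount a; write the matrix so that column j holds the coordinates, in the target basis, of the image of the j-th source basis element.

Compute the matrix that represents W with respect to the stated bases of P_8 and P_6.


image of 1: 0
image of x: 0
image of x^2: 2
image of x^3: 6x - 6
image of x^4: 12x^2 - 24x + 12
image of x^5: 20x^3 - 60x^2 + 60x - 20
image of x^6: 30x^4 - 120x^3 + 180x^2 - 120x + 30
image of x^7: 42x^5 - 210x^4 + 420x^3 - 420x^2 + 210x - 42
image of x^8: 56x^6 - 336x^5 + 840x^4 - 1120x^3 + 840x^2 - 336x + 56
each image's coordinates form column j of the matrix

the matrix is [[0, 0, 2, -6, 12, -20, 30, -42, 56]; [0, 0, 0, 6, -24, 60, -120, 210, -336]; [0, 0, 0, 0, 12, -60, 180, -420, 840]; [0, 0, 0, 0, 0, 20, -120, 420, -1120]; [0, 0, 0, 0, 0, 0, 30, -210, 840]; [0, 0, 0, 0, 0, 0, 0, 42, -336]; [0, 0, 0, 0, 0, 0, 0, 0, 56]] (rows listed top to bottom)


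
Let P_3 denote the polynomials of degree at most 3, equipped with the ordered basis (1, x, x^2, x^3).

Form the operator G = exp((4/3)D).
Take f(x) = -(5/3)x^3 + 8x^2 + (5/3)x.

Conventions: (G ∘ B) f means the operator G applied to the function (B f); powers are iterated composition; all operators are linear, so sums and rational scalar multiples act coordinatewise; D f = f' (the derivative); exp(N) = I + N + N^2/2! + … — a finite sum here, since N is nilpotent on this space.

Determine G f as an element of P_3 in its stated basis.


order-1 term: -(20/3)x^2 + (64/3)x + 20/9
order-2 term: -(80/9)x + 128/9
order-3 term: -320/81
the series for exp((4/3)D) f terminates at order 3
exp((4/3)D) f = -(5/3)x^3 + (4/3)x^2 + (127/9)x + 1012/81

g(x) = -(5/3)x^3 + (4/3)x^2 + (127/9)x + 1012/81


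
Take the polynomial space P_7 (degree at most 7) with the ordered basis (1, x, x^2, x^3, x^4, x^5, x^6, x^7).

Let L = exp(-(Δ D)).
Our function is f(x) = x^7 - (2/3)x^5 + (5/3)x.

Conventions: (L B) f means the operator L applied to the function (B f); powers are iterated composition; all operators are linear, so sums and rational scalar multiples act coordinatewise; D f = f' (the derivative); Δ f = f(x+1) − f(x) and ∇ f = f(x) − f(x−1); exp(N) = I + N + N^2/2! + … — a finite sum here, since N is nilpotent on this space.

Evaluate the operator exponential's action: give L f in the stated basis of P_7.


order-1 term: -42x^5 - 105x^4 - (380/3)x^3 - 85x^2 - (86/3)x - 11/3
order-2 term: 420x^3 + 1260x^2 + 1430x + 590
order-3 term: -840x - 1260
the series for exp(-(Δ D)) f terminates at order 3
exp(-(Δ D)) f = x^7 - (128/3)x^5 - 105x^4 + (880/3)x^3 + 1175x^2 + 563x - 2021/3

the image equals g(x) = x^7 - (128/3)x^5 - 105x^4 + (880/3)x^3 + 1175x^2 + 563x - 2021/3


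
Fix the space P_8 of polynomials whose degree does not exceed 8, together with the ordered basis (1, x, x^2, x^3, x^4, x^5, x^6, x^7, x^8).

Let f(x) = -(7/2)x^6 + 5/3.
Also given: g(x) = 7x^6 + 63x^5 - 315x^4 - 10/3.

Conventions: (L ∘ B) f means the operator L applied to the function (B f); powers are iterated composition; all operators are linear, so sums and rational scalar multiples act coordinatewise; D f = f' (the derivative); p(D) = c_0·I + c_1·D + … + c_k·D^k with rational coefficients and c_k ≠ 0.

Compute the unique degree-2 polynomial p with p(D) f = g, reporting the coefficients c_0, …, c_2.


p(D) = -2·I − 3·D + 3·D^2, i.e. c_0 = -2, c_1 = -3, c_2 = 3

D^0 f = -(7/2)x^6 + 5/3
D^1 f = -21x^5
D^2 f = -105x^4
matching coefficients of g against c_0 f + c_1 Df + … from the top degree down determines the c_i
solution: c_0 = -2, c_1 = -3, c_2 = 3


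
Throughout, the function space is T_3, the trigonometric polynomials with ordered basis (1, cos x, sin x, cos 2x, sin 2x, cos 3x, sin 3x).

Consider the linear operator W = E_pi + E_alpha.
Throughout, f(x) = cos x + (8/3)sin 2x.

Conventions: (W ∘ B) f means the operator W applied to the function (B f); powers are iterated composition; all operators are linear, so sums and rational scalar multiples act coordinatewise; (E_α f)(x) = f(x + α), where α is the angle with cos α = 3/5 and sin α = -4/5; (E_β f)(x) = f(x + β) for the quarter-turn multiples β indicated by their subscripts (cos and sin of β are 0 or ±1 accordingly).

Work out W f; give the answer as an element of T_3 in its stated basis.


the result is g(x) = -(2/5)cos x + (4/5)sin x - (64/25)cos 2x + (48/25)sin 2x

E_pi f = -cos x + (8/3)sin 2x
E_alpha f = (3/5)cos x + (4/5)sin x - (64/25)cos 2x - (56/75)sin 2x
(E_pi + E_alpha) f = -(2/5)cos x + (4/5)sin x - (64/25)cos 2x + (48/25)sin 2x


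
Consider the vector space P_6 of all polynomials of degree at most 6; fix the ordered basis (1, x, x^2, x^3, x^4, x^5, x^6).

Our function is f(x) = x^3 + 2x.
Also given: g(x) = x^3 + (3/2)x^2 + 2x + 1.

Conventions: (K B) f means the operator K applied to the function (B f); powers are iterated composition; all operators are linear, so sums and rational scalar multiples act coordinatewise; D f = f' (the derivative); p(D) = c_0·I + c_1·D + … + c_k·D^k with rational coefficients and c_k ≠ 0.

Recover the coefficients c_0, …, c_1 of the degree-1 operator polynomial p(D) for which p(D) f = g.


p(D) = I + (1/2)·D, i.e. c_0 = 1, c_1 = 1/2

D^0 f = x^3 + 2x
D^1 f = 3x^2 + 2
matching coefficients of g against c_0 f + c_1 Df + … from the top degree down determines the c_i
solution: c_0 = 1, c_1 = 1/2


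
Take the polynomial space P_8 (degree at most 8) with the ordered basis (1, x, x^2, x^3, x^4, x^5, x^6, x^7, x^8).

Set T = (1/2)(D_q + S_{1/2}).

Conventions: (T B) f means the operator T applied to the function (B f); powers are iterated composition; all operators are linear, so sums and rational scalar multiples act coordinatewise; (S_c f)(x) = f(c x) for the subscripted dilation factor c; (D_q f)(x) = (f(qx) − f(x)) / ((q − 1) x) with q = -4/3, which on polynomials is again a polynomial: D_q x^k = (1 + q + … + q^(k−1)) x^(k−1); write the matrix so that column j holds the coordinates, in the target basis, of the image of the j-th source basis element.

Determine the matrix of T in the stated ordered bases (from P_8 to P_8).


image of 1: 1/2
image of x: (1/4)x + 1/2
image of x^2: (1/8)x^2 - (1/6)x
image of x^3: (1/16)x^3 + (13/18)x^2
image of x^4: (1/32)x^4 - (25/54)x^3
image of x^5: (1/64)x^5 + (181/162)x^4
image of x^6: (1/128)x^6 - (481/486)x^5
image of x^7: (1/256)x^7 + (2653/1458)x^6
image of x^8: (1/512)x^8 - (8425/4374)x^7
each image's coordinates form column j of the matrix

the matrix is [[1/2, 1/2, 0, 0, 0, 0, 0, 0, 0]; [0, 1/4, -1/6, 0, 0, 0, 0, 0, 0]; [0, 0, 1/8, 13/18, 0, 0, 0, 0, 0]; [0, 0, 0, 1/16, -25/54, 0, 0, 0, 0]; [0, 0, 0, 0, 1/32, 181/162, 0, 0, 0]; [0, 0, 0, 0, 0, 1/64, -481/486, 0, 0]; [0, 0, 0, 0, 0, 0, 1/128, 2653/1458, 0]; [0, 0, 0, 0, 0, 0, 0, 1/256, -8425/4374]; [0, 0, 0, 0, 0, 0, 0, 0, 1/512]] (rows listed top to bottom)


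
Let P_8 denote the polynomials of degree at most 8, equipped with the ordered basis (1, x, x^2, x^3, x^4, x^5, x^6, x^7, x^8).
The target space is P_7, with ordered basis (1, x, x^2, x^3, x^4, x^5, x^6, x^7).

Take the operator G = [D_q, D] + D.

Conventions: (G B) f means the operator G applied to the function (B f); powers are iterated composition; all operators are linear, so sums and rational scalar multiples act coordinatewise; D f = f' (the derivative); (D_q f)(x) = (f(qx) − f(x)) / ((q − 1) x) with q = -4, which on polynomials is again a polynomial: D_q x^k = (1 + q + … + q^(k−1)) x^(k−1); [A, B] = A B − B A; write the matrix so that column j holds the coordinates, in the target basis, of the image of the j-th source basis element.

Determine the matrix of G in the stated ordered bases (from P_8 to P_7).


image of 1: 0
image of x: 1
image of x^2: 2x + 5
image of x^3: 3x^2 - 35x
image of x^4: 4x^3 + 205x^2
image of x^5: 5x^4 - 1075x^3
image of x^6: 6x^5 + 5325x^4
image of x^7: 7x^6 - 25395x^5
image of x^8: 8x^7 + 117965x^6
each image's coordinates form column j of the matrix

the matrix is [[0, 1, 5, 0, 0, 0, 0, 0, 0]; [0, 0, 2, -35, 0, 0, 0, 0, 0]; [0, 0, 0, 3, 205, 0, 0, 0, 0]; [0, 0, 0, 0, 4, -1075, 0, 0, 0]; [0, 0, 0, 0, 0, 5, 5325, 0, 0]; [0, 0, 0, 0, 0, 0, 6, -25395, 0]; [0, 0, 0, 0, 0, 0, 0, 7, 117965]; [0, 0, 0, 0, 0, 0, 0, 0, 8]] (rows listed top to bottom)


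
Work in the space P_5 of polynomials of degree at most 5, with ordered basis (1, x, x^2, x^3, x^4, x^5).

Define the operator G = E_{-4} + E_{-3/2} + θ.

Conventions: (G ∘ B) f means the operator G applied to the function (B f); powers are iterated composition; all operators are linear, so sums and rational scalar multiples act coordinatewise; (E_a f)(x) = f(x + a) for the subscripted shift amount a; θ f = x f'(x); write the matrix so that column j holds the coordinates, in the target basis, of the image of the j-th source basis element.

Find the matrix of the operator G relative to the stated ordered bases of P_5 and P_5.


the matrix is [[2, -11/2, 73/4, -539/8, 4177/16, -33011/32]; [0, 3, -11, 219/4, -539/2, 20885/16]; [0, 0, 4, -33/2, 219/2, -2695/4]; [0, 0, 0, 5, -22, 365/2]; [0, 0, 0, 0, 6, -55/2]; [0, 0, 0, 0, 0, 7]] (rows listed top to bottom)

image of 1: 2
image of x: 3x - 11/2
image of x^2: 4x^2 - 11x + 73/4
image of x^3: 5x^3 - (33/2)x^2 + (219/4)x - 539/8
image of x^4: 6x^4 - 22x^3 + (219/2)x^2 - (539/2)x + 4177/16
image of x^5: 7x^5 - (55/2)x^4 + (365/2)x^3 - (2695/4)x^2 + (20885/16)x - 33011/32
each image's coordinates form column j of the matrix


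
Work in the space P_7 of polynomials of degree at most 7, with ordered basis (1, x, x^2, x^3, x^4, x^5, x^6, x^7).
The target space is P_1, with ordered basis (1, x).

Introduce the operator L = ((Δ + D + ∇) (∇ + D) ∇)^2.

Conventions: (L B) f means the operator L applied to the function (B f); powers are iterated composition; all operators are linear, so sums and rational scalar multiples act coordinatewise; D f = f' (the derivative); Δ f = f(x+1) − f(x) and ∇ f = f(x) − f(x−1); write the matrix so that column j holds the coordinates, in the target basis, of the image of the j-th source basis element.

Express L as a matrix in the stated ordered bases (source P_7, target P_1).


image of 1: 0
image of x: 0
image of x^2: 0
image of x^3: 0
image of x^4: 0
image of x^5: 0
image of x^6: 25920
image of x^7: 181440x - 272160
each image's coordinates form column j of the matrix

the matrix is [[0, 0, 0, 0, 0, 0, 25920, -272160]; [0, 0, 0, 0, 0, 0, 0, 181440]] (rows listed top to bottom)


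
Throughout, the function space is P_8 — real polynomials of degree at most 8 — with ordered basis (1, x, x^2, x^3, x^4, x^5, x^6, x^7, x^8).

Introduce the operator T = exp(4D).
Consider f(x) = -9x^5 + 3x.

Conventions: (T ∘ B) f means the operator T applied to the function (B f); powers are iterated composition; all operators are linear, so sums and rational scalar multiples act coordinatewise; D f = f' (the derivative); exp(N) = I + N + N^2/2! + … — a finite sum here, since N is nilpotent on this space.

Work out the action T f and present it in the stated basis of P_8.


order-1 term: -180x^4 + 12
order-2 term: -1440x^3
order-3 term: -5760x^2
order-4 term: -11520x
order-5 term: -9216
the series for exp(4D) f terminates at order 5
exp(4D) f = -9x^5 - 180x^4 - 1440x^3 - 5760x^2 - 11517x - 9204

the image equals g(x) = -9x^5 - 180x^4 - 1440x^3 - 5760x^2 - 11517x - 9204


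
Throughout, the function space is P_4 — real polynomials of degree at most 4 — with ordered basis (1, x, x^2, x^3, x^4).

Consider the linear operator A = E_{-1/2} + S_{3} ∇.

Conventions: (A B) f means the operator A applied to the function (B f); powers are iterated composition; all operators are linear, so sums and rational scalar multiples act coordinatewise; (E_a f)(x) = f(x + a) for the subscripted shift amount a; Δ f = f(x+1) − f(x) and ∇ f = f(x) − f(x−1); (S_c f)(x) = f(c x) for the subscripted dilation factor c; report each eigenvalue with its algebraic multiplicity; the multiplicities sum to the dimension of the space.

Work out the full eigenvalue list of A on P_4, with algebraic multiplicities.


image of 1: 1
image of x: x + 1/2
image of x^2: x^2 + 5x - 3/4
image of x^3: x^3 + (51/2)x^2 - (33/4)x + 7/8
image of x^4: x^4 + 106x^3 - (105/2)x^2 + (23/2)x - 15/16
the matrix is upper triangular; its diagonal is (1, 1, 1, 1, 1)
for a triangular matrix the eigenvalues are the diagonal entries, with algebraic multiplicity their repetition count

λ = 1 (multiplicity 5)


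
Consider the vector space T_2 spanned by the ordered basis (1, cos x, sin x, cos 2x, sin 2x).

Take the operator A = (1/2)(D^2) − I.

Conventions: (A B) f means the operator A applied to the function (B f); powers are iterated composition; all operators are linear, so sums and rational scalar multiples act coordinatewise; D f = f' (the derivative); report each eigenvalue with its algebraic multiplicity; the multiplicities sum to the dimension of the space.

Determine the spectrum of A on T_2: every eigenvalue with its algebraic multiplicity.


λ = -3 (multiplicity 2), λ = -3/2 (multiplicity 2), λ = -1 (multiplicity 1)

image of 1: -1
image of cos x: -(3/2)cos x
image of sin x: -(3/2)sin x
image of cos 2x: -3cos 2x
image of sin 2x: -3sin 2x
the matrix is diagonal; its diagonal is (-1, -3/2, -3/2, -3, -3)
for a triangular matrix the eigenvalues are the diagonal entries, with algebraic multiplicity their repetition count


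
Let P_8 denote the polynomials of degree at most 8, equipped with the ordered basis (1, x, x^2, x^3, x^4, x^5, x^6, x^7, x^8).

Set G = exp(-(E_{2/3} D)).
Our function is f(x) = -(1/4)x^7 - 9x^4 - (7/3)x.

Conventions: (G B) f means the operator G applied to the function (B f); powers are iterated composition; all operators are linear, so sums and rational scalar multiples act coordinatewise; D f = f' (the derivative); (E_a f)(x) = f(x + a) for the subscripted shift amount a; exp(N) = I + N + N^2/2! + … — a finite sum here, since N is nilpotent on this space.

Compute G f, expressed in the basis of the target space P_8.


g(x) = -(1/4)x^7 + (7/4)x^6 + (7/4)x^5 - (283/12)x^4 + (1543/108)x^3 + (4751/108)x^2 - (5615/324)x - 47567/2916

order-1 term: (7/4)x^6 + 7x^5 + (35/3)x^4 + (1252/27)x^3 + (2084/27)x^2 + (4000/81)x + 9589/729
order-2 term: -(21/4)x^5 - 35x^4 - (280/3)x^3 - (1606/9)x^2 - (6128/27)x - 9568/81
order-3 term: (35/4)x^4 + 70x^3 + 210x^2 + 316x + 212
order-4 term: -(35/4)x^3 - 70x^2 - (560/3)x - 4723/27
order-5 term: (21/4)x^2 + 35x + 175/3
order-6 term: -(7/4)x - 7
order-7 term: 1/4
the series for exp(-(E_{2/3} D)) f terminates at order 7
exp(-(E_{2/3} D)) f = -(1/4)x^7 + (7/4)x^6 + (7/4)x^5 - (283/12)x^4 + (1543/108)x^3 + (4751/108)x^2 - (5615/324)x - 47567/2916


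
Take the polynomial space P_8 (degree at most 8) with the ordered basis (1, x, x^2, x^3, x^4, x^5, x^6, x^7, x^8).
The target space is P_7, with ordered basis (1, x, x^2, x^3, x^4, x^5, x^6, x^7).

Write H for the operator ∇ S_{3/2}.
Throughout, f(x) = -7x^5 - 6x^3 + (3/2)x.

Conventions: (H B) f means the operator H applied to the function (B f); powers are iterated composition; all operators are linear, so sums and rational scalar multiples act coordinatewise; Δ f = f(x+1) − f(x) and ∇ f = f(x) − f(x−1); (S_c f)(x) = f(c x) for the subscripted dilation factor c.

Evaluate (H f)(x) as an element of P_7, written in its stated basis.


g(x) = -(8505/32)x^4 + (8505/16)x^3 - (9477/16)x^2 + (10449/32)x - 2277/32

S_{3/2} f = -(1701/32)x^5 - (81/4)x^3 + (9/4)x
∇ S_{3/2} f = -(8505/32)x^4 + (8505/16)x^3 - (9477/16)x^2 + (10449/32)x - 2277/32


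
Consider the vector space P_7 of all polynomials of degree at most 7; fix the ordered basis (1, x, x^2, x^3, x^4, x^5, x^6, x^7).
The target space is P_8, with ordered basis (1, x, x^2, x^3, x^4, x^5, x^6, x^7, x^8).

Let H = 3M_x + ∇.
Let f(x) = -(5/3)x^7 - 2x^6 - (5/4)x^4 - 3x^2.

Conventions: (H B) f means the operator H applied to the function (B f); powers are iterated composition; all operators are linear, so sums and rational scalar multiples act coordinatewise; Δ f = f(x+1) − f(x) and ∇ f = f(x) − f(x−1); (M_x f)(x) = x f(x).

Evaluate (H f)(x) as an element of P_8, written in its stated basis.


g(x) = -5x^8 - 6x^7 - (35/3)x^6 + (77/4)x^5 - (85/3)x^4 + (13/3)x^3 + (5/2)x^2 - (34/3)x + 55/12

M_x f = -(5/3)x^8 - 2x^7 - (5/4)x^5 - 3x^3
(3M_x) f = -5x^8 - 6x^7 - (15/4)x^5 - 9x^3
∇ f = -(35/3)x^6 + 23x^5 - (85/3)x^4 + (40/3)x^3 + (5/2)x^2 - (34/3)x + 55/12
(3M_x + ∇) f = -5x^8 - 6x^7 - (35/3)x^6 + (77/4)x^5 - (85/3)x^4 + (13/3)x^3 + (5/2)x^2 - (34/3)x + 55/12


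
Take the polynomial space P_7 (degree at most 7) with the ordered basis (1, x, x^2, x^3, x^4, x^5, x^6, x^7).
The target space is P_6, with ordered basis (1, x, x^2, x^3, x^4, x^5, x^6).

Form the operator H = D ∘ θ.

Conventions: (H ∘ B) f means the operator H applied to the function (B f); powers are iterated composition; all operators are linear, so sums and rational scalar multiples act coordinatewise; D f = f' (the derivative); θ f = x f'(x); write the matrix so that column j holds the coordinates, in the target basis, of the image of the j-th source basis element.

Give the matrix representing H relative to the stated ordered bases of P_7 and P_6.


image of 1: 0
image of x: 1
image of x^2: 4x
image of x^3: 9x^2
image of x^4: 16x^3
image of x^5: 25x^4
image of x^6: 36x^5
image of x^7: 49x^6
each image's coordinates form column j of the matrix

the matrix is [[0, 1, 0, 0, 0, 0, 0, 0]; [0, 0, 4, 0, 0, 0, 0, 0]; [0, 0, 0, 9, 0, 0, 0, 0]; [0, 0, 0, 0, 16, 0, 0, 0]; [0, 0, 0, 0, 0, 25, 0, 0]; [0, 0, 0, 0, 0, 0, 36, 0]; [0, 0, 0, 0, 0, 0, 0, 49]] (rows listed top to bottom)


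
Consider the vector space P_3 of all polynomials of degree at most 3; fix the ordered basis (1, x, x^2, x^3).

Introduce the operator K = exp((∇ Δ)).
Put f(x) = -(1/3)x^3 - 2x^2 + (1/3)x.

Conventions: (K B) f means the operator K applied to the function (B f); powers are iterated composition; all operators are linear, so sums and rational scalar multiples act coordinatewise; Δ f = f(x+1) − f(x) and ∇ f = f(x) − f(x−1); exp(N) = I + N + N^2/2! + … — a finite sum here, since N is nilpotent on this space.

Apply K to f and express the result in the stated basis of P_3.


g(x) = -(1/3)x^3 - 2x^2 - (5/3)x - 4

order-1 term: -2x - 4
the series for exp((∇ Δ)) f terminates at order 1
exp((∇ Δ)) f = -(1/3)x^3 - 2x^2 - (5/3)x - 4


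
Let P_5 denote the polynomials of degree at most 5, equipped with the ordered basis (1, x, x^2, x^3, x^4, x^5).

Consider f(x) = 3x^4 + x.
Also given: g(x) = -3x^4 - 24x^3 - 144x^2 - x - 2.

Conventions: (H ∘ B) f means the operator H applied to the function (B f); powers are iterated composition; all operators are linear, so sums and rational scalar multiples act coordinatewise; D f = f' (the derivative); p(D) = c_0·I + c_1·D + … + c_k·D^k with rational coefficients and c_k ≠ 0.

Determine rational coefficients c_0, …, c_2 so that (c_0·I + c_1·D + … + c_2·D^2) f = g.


D^0 f = 3x^4 + x
D^1 f = 12x^3 + 1
D^2 f = 36x^2
matching coefficients of g against c_0 f + c_1 Df + … from the top degree down determines the c_i
solution: c_0 = -1, c_1 = -2, c_2 = -4

c_0 = -1, c_1 = -2, c_2 = -4


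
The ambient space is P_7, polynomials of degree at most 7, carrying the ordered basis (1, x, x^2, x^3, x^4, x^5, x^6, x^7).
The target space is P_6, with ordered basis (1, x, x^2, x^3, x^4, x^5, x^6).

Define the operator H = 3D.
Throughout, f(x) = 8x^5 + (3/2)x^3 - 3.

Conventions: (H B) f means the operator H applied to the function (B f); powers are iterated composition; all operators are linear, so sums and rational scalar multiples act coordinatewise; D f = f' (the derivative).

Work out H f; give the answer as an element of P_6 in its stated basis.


g(x) = 120x^4 + (27/2)x^2

D f = 40x^4 + (9/2)x^2
(3D) f = 120x^4 + (27/2)x^2


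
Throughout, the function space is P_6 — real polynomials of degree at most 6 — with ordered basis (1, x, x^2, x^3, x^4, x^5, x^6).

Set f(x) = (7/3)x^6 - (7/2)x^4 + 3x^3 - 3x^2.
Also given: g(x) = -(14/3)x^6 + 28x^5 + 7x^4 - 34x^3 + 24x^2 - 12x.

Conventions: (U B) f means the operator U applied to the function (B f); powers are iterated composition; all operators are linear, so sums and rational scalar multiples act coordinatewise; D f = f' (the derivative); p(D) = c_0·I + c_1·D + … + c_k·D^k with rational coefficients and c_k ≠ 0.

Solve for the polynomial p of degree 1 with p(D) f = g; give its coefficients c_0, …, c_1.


c_0 = -2, c_1 = 2

D^0 f = (7/3)x^6 - (7/2)x^4 + 3x^3 - 3x^2
D^1 f = 14x^5 - 14x^3 + 9x^2 - 6x
matching coefficients of g against c_0 f + c_1 Df + … from the top degree down determines the c_i
solution: c_0 = -2, c_1 = 2
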